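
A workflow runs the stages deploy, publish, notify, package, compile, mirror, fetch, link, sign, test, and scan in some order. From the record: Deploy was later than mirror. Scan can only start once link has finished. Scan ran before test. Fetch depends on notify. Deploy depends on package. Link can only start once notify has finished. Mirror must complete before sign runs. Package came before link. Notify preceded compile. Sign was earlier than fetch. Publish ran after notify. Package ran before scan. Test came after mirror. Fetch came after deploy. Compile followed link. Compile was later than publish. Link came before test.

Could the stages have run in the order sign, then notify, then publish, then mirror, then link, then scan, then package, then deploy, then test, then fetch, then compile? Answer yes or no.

The constraints require mirror before sign, but in the proposed sequence sign appears ahead of mirror. That one violation is enough.

no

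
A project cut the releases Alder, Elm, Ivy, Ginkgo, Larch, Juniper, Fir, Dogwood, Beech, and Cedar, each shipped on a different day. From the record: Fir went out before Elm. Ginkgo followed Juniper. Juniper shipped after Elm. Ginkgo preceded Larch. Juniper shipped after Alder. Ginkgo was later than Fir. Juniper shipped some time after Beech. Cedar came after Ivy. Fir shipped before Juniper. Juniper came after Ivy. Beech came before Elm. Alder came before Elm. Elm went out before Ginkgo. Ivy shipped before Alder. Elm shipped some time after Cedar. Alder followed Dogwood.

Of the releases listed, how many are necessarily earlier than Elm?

6

Directly stated before Elm: Alder, Beech, Cedar, and Fir.
Dogwood reaches Elm via Dogwood → Alder → Elm.
Ivy reaches Elm via Ivy → Alder → Elm.
No chain forces Ginkgo (or any of the others) ahead of Elm.
That's Alder, Beech, Cedar, Dogwood, Fir, and Ivy — 6 in all.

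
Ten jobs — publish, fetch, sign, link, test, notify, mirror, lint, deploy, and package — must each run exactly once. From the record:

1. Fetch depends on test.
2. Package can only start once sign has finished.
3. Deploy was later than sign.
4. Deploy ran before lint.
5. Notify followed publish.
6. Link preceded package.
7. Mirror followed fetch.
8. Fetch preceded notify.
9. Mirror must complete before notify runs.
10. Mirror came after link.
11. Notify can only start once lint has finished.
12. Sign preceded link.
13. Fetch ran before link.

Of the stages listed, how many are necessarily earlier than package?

4

Directly stated before package: link and sign.
Fetch reaches package via fetch → link → package.
Test reaches package via test → fetch → link → package.
That's fetch, link, sign, and test — 4 in all.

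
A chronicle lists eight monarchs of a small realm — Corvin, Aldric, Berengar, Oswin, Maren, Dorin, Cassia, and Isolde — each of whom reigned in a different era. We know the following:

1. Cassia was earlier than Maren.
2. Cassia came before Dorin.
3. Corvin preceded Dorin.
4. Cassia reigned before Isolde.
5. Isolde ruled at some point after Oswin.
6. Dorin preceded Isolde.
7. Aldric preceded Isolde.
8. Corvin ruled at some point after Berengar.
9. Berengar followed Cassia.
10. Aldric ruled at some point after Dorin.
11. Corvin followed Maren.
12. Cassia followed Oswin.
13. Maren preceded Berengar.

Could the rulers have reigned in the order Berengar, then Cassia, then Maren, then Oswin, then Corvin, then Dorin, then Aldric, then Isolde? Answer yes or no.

The constraints require Cassia before Berengar, but in the proposed sequence Berengar appears ahead of Cassia. That one violation is enough.

no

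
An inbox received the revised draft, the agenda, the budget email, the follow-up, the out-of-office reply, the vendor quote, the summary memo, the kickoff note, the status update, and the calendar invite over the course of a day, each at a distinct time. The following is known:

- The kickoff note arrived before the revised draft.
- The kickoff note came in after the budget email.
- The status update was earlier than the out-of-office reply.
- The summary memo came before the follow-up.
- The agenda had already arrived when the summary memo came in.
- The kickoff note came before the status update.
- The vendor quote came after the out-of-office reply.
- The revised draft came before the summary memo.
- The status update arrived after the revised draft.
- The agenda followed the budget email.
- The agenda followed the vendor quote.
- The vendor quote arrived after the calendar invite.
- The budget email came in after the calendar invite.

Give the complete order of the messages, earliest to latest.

The constraints fix every adjacent pair, so only one ordering works:
the calendar invite → the budget email → the kickoff note → the revised draft → the status update → the out-of-office reply → the vendor quote → the agenda → the summary memo → the follow-up.

the calendar invite, the budget email, the kickoff note, the revised draft, the status update, the out-of-office reply, the vendor quote, the agenda, the summary memo, the follow-up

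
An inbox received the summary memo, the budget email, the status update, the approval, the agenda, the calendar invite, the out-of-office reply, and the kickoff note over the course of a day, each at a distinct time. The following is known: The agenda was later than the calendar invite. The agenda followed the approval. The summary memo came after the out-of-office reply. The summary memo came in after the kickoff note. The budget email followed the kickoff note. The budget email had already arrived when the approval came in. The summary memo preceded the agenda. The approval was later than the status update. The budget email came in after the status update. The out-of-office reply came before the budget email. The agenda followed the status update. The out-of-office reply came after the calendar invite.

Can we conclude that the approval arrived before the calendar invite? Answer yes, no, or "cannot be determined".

no

Tracing the constraints gives the calendar invite → the out-of-office reply → the budget email → the approval, so the calendar invite must come before the approval.
That means the approval cannot be before the calendar invite.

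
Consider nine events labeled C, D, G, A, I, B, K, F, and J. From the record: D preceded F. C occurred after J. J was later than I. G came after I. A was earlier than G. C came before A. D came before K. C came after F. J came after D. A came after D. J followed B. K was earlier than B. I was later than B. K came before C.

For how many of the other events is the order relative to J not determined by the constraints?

1

Forced before J: B, D, I, and K; forced after J: A, C, and G.
That leaves F with no forced order relative to J — 1.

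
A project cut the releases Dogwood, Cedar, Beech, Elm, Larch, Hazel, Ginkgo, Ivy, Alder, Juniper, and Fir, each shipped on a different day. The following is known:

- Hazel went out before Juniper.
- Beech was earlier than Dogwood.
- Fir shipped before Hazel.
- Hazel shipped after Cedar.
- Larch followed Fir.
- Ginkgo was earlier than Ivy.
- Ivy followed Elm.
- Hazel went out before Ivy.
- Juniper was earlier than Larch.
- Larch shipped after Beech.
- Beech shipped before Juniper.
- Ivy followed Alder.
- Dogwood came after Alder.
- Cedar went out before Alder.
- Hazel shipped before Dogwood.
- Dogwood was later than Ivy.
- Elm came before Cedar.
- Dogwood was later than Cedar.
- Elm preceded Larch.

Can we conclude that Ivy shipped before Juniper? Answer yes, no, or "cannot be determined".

No chain of stated constraints runs from Ivy to Juniper, and none runs from Juniper to Ivy either.
So the relative order of Ivy and Juniper is not fixed by the given facts.

cannot be determined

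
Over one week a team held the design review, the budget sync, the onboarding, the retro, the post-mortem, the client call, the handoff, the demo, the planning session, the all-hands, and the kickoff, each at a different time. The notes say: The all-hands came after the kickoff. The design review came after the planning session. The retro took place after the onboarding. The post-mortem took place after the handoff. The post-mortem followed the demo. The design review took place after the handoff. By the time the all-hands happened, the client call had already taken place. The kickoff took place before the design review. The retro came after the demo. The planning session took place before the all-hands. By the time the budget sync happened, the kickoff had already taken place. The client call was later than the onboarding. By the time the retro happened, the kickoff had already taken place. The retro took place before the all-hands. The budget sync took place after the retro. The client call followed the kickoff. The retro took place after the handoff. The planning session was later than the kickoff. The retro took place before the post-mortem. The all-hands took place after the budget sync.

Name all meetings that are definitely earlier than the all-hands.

the budget sync, the client call, the demo, the handoff, the kickoff, the onboarding, the planning session, the retro

Directly stated before the all-hands: the budget sync, the client call, the kickoff, the planning session, and the retro.
The demo reaches the all-hands via the demo → the retro → the all-hands.
The handoff reaches the all-hands via the handoff → the retro → the all-hands.
The onboarding reaches the all-hands via the onboarding → the retro → the all-hands.
No chain forces the post-mortem (or any of the others) ahead of the all-hands.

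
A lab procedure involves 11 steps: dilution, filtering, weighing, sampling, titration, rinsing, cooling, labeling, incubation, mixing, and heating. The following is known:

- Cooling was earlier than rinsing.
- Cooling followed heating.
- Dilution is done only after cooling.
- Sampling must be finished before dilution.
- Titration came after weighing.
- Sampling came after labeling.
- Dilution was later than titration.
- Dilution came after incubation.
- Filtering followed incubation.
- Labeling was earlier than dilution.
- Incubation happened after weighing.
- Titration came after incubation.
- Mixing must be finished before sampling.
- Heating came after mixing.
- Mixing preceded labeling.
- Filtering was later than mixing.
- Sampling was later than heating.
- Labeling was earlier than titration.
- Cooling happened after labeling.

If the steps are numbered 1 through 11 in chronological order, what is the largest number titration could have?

10

Titration must come before dilution — 1 step forced after it.
Everything else can be placed before titration in some valid order, so titration can sit as late as position 11 − 1 = 10.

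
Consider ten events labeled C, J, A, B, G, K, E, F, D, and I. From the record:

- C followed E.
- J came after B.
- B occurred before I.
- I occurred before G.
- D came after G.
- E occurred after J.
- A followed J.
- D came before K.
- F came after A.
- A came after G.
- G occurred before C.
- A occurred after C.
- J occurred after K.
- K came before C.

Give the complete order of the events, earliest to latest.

The constraints fix every adjacent pair, so only one ordering works:
B → I → G → D → K → J → E → C → A → F.

B, I, G, D, K, J, E, C, A, F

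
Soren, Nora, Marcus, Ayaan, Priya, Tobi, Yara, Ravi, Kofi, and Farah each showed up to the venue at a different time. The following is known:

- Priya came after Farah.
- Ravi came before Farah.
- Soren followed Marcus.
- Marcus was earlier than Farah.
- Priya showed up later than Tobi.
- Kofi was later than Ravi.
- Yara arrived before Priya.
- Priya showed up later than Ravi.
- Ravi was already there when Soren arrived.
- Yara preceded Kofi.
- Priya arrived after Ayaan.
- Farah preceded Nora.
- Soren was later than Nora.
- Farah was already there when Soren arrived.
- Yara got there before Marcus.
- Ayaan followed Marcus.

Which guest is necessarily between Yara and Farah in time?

Marcus

Tracing the constraints gives Yara → Marcus → Farah, so Marcus sits after Yara and before Farah.
No other guest is forced both after Yara and before Farah.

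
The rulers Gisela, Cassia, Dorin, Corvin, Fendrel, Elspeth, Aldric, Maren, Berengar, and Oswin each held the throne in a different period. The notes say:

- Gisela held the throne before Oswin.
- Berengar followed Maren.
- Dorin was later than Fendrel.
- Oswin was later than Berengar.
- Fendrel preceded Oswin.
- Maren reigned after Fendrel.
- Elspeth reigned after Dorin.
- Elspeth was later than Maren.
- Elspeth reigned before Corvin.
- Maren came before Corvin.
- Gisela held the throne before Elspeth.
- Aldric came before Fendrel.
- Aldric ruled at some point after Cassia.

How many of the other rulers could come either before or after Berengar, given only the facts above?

Forced before Berengar: Aldric, Cassia, Fendrel, and Maren; forced after Berengar: Oswin.
That leaves Corvin, Dorin, Elspeth, and Gisela with no forced order relative to Berengar — 4.

4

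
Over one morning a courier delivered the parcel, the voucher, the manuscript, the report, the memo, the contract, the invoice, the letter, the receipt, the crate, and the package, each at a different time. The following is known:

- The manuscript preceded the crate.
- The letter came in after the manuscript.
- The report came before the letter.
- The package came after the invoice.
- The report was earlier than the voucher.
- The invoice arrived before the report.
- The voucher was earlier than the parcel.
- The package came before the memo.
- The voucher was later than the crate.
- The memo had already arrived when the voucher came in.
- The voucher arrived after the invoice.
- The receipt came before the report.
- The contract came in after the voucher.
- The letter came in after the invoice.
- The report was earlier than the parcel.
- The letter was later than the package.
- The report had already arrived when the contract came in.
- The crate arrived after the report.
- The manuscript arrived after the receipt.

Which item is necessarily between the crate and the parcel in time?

the voucher

Tracing the constraints gives the crate → the voucher → the parcel, so the voucher sits after the crate and before the parcel.
No other item is forced both after the crate and before the parcel.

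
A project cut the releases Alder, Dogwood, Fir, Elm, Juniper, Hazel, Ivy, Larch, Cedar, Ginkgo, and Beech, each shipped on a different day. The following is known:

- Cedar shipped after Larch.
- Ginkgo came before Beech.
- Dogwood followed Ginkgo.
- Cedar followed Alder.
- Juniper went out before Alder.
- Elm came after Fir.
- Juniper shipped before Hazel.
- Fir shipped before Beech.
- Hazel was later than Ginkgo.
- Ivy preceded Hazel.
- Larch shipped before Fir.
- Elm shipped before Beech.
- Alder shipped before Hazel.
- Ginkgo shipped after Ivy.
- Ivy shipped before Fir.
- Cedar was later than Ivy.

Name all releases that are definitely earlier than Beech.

Elm, Fir, Ginkgo, Ivy, Larch

Directly stated before Beech: Elm, Fir, and Ginkgo.
Ivy reaches Beech via Ivy → Ginkgo → Beech.
Larch reaches Beech via Larch → Fir → Beech.
No chain forces Juniper (or any of the others) ahead of Beech.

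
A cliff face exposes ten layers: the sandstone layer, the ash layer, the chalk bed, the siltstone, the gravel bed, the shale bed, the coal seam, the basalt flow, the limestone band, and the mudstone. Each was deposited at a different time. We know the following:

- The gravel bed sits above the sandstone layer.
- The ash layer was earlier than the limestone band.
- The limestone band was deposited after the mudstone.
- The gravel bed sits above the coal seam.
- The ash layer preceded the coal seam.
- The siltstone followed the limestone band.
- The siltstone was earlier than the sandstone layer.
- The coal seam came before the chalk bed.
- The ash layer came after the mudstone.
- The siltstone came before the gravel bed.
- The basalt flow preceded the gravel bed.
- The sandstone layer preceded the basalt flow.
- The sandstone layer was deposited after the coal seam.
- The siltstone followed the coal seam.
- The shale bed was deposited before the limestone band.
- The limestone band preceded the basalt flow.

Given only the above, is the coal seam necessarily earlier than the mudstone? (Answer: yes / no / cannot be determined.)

no

Tracing the constraints gives the mudstone → the ash layer → the coal seam, so the mudstone must come before the coal seam.
That means the coal seam cannot be before the mudstone.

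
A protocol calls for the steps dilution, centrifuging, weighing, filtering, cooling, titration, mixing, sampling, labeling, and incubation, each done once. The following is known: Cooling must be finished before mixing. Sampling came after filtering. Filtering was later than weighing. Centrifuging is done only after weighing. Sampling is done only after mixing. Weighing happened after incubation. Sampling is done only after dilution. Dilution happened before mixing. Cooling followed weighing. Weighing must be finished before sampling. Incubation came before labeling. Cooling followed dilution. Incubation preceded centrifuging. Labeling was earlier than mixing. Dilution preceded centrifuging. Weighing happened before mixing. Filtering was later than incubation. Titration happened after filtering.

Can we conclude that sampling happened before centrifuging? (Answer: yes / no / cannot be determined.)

No chain of stated constraints runs from sampling to centrifuging, and none runs from centrifuging to sampling either.
So the relative order of sampling and centrifuging is not fixed by the given facts.

cannot be determined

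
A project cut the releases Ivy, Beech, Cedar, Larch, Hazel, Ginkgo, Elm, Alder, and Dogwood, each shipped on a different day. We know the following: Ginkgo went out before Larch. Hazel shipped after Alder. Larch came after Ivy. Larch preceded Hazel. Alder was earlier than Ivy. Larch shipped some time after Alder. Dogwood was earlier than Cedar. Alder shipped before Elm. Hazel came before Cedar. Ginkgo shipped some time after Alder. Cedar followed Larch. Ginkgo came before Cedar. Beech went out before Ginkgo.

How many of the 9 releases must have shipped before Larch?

Directly stated before Larch: Alder, Ginkgo, and Ivy.
Beech reaches Larch via Beech → Ginkgo → Larch.
That's Alder, Beech, Ginkgo, and Ivy — 4 in all.

4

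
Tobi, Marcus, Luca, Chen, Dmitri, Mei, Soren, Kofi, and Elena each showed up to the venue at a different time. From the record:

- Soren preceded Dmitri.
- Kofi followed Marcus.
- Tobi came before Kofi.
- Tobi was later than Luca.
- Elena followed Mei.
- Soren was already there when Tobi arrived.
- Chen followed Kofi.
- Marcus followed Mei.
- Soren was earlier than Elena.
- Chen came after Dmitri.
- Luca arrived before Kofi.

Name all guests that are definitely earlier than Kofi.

Luca, Marcus, Mei, Soren, Tobi

Directly stated before Kofi: Luca, Marcus, and Tobi.
Mei reaches Kofi via Mei → Marcus → Kofi.
Soren reaches Kofi via Soren → Tobi → Kofi.
No chain forces Chen (or any of the others) ahead of Kofi.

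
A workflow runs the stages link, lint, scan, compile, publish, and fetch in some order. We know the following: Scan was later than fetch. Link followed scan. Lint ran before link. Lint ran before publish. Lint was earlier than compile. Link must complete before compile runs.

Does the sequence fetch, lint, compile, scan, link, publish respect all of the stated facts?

The constraints require link before compile, but in the proposed sequence compile appears ahead of link. That one violation is enough.

no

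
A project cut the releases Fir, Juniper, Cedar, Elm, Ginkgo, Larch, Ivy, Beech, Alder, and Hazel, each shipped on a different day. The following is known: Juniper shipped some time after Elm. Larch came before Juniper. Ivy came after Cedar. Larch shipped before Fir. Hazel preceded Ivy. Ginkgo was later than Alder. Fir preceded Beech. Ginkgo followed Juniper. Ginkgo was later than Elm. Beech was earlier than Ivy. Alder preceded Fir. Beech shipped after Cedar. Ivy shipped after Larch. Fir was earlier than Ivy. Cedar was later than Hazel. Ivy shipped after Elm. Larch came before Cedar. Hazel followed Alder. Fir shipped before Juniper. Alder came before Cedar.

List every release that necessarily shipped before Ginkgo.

Alder, Elm, Fir, Juniper, Larch

Directly stated before Ginkgo: Alder, Elm, and Juniper.
Fir reaches Ginkgo via Fir → Juniper → Ginkgo.
Larch reaches Ginkgo via Larch → Juniper → Ginkgo.
No chain forces Cedar (or any of the others) ahead of Ginkgo.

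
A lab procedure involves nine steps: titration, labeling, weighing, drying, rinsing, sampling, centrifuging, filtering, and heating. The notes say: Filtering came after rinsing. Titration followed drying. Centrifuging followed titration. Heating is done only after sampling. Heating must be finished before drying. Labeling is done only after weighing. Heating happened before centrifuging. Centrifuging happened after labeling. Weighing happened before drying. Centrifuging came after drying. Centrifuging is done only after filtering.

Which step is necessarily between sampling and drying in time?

heating

Tracing the constraints gives sampling → heating → drying, so heating sits after sampling and before drying.
No other step is forced both after sampling and before drying.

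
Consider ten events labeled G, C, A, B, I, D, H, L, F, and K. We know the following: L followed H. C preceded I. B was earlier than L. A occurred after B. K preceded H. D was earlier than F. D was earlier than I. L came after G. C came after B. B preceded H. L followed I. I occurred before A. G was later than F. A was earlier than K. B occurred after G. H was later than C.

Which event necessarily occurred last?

L

Every other event has a chain of constraints placing it before L, so L is last.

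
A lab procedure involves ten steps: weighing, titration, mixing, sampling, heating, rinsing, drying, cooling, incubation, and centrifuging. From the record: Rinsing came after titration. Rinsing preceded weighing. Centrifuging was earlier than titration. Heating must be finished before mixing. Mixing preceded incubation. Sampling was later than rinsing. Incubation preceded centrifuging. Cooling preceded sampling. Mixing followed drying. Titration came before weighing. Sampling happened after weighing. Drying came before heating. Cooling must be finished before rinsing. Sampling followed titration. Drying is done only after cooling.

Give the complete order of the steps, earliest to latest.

The constraints fix every adjacent pair, so only one ordering works:
cooling → drying → heating → mixing → incubation → centrifuging → titration → rinsing → weighing → sampling.

cooling, drying, heating, mixing, incubation, centrifuging, titration, rinsing, weighing, sampling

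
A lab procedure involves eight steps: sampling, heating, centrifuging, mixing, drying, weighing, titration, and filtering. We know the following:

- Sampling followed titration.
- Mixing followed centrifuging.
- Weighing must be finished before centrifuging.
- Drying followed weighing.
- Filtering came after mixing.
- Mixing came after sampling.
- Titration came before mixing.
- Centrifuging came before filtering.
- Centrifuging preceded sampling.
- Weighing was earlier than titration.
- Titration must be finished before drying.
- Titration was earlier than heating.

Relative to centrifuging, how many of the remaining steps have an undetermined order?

Forced before centrifuging: weighing; forced after centrifuging: filtering, mixing, and sampling.
That leaves drying, heating, and titration with no forced order relative to centrifuging — 3.

3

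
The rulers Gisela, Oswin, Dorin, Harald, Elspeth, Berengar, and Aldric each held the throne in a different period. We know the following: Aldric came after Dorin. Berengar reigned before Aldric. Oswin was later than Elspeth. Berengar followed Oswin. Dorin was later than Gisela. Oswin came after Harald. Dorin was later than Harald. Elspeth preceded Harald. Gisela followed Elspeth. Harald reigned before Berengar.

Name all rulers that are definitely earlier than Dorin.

Elspeth, Gisela, Harald

Directly stated before Dorin: Gisela and Harald.
Elspeth reaches Dorin via Elspeth → Gisela → Dorin.
No chain forces Aldric (or any of the others) ahead of Dorin.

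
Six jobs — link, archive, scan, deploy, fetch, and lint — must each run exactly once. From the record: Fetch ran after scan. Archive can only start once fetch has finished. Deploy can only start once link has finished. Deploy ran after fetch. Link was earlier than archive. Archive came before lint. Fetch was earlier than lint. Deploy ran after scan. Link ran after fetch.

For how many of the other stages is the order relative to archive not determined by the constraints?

1

Forced before archive: fetch, link, and scan; forced after archive: lint.
That leaves deploy with no forced order relative to archive — 1.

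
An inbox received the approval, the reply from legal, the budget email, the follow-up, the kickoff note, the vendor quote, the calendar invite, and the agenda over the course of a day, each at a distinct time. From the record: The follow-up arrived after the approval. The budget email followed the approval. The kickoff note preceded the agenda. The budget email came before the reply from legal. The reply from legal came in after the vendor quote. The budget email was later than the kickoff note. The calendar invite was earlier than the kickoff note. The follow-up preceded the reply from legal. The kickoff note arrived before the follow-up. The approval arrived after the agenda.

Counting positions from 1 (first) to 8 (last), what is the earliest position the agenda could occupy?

The calendar invite and the kickoff note must both come before the agenda — 2 forced predecessors.
Nothing else is forced ahead of the agenda, so its earliest slot is position 2 + 1 = 3.

3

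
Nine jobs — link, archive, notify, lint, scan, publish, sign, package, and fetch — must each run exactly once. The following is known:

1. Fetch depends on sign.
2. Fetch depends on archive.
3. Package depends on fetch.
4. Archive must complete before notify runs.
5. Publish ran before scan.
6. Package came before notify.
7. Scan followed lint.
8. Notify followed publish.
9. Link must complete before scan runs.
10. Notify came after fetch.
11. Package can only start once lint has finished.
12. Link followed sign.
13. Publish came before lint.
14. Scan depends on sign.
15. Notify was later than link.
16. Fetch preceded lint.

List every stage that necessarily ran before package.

archive, fetch, lint, publish, sign

Directly stated before package: fetch and lint.
Archive reaches package via archive → fetch → package.
Publish reaches package via publish → lint → package.
Sign reaches package via sign → fetch → package.
No chain forces scan (or any of the others) ahead of package.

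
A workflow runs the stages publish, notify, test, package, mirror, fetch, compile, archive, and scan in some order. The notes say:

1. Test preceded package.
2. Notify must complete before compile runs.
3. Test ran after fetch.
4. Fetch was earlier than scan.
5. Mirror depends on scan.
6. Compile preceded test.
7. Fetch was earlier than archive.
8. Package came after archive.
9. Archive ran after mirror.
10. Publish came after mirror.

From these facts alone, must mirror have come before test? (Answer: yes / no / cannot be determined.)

No chain of stated constraints runs from mirror to test, and none runs from test to mirror either.
So the relative order of mirror and test is not fixed by the given facts.

cannot be determined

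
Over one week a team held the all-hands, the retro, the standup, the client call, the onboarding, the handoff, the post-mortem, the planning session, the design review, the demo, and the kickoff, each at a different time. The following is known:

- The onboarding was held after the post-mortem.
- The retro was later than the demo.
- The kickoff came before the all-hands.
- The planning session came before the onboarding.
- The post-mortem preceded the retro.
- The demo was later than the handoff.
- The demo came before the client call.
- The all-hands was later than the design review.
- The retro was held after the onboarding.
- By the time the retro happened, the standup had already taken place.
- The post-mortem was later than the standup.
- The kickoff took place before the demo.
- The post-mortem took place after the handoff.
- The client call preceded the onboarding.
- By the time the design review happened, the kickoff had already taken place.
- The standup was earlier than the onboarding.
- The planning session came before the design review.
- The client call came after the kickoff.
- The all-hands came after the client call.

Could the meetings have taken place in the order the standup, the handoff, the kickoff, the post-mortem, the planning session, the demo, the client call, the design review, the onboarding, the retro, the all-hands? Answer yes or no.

Check each stated constraint against the proposed order — e.g. the standup is ahead of the onboarding; the standup is ahead of the retro. Every pair is in the required order; nothing is violated.

yes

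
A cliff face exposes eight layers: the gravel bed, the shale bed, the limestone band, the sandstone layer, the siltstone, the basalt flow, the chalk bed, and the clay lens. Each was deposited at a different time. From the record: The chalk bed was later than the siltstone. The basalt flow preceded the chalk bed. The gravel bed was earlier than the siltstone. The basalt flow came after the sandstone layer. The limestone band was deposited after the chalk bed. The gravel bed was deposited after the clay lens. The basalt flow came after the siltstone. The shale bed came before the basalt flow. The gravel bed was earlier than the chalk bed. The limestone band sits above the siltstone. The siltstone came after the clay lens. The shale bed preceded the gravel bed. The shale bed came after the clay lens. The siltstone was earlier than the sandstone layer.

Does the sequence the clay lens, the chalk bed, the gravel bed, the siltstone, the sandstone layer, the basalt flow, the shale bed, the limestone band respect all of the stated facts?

The constraints require the basalt flow before the chalk bed, but in the proposed sequence the chalk bed appears ahead of the basalt flow. That one violation is enough.

no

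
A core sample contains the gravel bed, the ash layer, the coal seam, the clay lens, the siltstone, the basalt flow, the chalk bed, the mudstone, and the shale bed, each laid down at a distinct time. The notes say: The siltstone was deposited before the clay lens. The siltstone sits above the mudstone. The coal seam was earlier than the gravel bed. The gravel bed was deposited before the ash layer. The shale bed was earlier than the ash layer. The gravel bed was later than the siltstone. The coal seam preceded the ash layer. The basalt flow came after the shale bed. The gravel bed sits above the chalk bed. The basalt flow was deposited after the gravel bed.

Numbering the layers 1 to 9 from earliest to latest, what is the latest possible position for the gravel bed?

The gravel bed must come before the ash layer and the basalt flow — 2 layers forced after it.
Everything else can be placed before the gravel bed in some valid order, so the gravel bed can sit as late as position 9 − 2 = 7.

7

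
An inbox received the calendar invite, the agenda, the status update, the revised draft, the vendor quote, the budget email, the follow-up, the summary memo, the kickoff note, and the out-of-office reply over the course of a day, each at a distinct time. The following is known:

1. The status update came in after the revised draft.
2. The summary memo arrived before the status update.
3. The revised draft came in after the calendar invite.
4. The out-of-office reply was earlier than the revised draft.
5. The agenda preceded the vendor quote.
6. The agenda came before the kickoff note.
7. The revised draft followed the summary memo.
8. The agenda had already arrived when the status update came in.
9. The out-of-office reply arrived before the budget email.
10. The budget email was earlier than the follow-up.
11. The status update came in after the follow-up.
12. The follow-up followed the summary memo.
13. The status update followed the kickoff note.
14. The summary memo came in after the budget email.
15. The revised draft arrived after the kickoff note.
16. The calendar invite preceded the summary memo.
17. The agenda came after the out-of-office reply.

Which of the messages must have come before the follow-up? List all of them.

Directly stated before the follow-up: the budget email and the summary memo.
The calendar invite reaches the follow-up via the calendar invite → the summary memo → the follow-up.
The out-of-office reply reaches the follow-up via the out-of-office reply → the budget email → the follow-up.
No chain forces the status update (or any of the others) ahead of the follow-up.

the budget email, the calendar invite, the out-of-office reply, the summary memo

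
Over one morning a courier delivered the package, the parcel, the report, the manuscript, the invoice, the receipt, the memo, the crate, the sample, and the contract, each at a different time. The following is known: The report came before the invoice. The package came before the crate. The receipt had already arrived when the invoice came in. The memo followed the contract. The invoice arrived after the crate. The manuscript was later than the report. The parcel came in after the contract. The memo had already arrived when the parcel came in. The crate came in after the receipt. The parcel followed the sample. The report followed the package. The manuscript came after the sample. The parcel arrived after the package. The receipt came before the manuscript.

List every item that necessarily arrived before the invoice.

the crate, the package, the receipt, the report

Directly stated before the invoice: the crate, the receipt, and the report.
The package reaches the invoice via the package → the report → the invoice.
No chain forces the contract (or any of the others) ahead of the invoice.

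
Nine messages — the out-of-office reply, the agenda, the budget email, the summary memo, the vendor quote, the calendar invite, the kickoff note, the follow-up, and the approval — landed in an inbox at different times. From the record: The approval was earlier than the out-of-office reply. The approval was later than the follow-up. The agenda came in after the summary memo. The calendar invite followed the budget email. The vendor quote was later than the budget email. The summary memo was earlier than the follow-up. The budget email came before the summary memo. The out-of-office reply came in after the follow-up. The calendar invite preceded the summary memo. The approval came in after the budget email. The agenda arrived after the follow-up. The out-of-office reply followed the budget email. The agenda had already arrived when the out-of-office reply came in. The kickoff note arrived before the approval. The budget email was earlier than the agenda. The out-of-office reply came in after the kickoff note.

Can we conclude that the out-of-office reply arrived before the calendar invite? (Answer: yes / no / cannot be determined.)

no

Tracing the constraints gives the calendar invite → the summary memo → the agenda → the out-of-office reply, so the calendar invite must come before the out-of-office reply.
That means the out-of-office reply cannot be before the calendar invite.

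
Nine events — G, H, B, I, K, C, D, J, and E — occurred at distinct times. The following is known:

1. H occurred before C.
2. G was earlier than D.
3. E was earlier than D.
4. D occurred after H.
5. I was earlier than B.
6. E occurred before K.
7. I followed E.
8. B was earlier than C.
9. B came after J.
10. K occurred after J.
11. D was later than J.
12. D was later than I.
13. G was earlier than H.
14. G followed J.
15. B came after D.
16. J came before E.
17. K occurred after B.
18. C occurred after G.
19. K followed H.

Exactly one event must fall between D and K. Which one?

Tracing the constraints gives D → B → K, so B sits after D and before K.
No other event is forced both after D and before K.

B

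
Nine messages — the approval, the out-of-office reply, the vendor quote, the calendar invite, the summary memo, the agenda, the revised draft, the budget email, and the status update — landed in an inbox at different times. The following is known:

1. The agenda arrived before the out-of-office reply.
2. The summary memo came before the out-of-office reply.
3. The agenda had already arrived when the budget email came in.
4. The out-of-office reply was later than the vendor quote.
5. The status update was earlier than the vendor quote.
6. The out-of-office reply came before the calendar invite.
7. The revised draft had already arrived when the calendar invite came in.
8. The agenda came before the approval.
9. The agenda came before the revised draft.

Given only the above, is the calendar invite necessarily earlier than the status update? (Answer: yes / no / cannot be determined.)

no

Tracing the constraints gives the status update → the vendor quote → the out-of-office reply → the calendar invite, so the status update must come before the calendar invite.
That means the calendar invite cannot be before the status update.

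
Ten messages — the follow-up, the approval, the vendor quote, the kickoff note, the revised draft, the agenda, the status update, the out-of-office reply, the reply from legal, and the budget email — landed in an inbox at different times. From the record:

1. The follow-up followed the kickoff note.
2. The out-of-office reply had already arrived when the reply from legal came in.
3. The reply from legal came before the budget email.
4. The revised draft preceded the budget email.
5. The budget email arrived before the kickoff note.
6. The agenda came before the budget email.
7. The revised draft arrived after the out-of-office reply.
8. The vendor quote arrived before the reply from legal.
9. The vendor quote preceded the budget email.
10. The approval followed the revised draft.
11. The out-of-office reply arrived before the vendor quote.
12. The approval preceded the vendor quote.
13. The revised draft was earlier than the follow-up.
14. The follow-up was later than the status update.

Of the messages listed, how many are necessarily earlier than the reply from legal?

Directly stated before the reply from legal: the out-of-office reply and the vendor quote.
The approval reaches the reply from legal via the approval → the vendor quote → the reply from legal.
The revised draft reaches the reply from legal via the revised draft → the approval → the vendor quote → the reply from legal.
No chain forces the kickoff note (or any of the others) ahead of the reply from legal.
That's the approval, the out-of-office reply, the revised draft, and the vendor quote — 4 in all.

4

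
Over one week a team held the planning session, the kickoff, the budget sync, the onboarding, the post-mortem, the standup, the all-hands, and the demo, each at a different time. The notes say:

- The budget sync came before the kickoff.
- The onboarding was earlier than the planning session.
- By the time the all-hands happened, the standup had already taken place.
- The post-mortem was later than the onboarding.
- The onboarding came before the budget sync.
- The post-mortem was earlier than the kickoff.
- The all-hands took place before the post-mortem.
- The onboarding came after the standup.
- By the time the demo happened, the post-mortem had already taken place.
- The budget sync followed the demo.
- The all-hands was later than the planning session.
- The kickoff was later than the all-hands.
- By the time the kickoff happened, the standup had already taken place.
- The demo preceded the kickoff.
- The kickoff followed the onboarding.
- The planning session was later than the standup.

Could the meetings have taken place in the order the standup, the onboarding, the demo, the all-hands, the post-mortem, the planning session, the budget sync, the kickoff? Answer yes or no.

The constraints require the post-mortem before the demo, but in the proposed sequence the demo appears ahead of the post-mortem. That one violation is enough.

no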